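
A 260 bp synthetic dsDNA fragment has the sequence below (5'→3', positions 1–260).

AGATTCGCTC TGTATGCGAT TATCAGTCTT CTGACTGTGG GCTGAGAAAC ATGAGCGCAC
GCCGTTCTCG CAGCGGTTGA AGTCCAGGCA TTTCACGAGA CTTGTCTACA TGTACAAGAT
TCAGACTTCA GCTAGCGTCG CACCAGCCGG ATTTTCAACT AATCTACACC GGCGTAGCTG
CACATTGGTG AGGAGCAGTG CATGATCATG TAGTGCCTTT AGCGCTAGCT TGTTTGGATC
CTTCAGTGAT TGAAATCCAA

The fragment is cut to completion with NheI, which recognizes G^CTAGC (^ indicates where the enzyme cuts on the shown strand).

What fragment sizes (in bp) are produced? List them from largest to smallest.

131, 93, 36 bp

NheI sites (GCTAGC) start at positions 131, 224.
NheI cuts after the first base of each site, so after positions 131, 224.
Linear molecule, 2 cuts → 3 fragments:
  1–131 → 131 bp
  132–224 → 93 bp
  225–260 → 36 bp
Sorted largest to smallest: 131, 93, 36 bp.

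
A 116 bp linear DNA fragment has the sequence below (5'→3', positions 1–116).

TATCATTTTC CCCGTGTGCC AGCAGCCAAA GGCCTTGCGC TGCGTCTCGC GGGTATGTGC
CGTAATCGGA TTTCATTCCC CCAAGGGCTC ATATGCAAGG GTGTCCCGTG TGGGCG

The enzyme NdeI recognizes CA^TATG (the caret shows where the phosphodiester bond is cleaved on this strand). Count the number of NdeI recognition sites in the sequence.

CATATG occurs starting at position 90.
NdeI cuts at 1 site.

1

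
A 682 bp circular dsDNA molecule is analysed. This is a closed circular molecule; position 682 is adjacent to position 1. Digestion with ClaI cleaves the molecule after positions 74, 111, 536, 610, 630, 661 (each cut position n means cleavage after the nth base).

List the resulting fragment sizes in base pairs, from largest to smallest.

Circular molecule, 6 cuts → 6 fragments:
  111 − 74 = 37 bp
  536 − 111 = 425 bp
  610 − 536 = 74 bp
  630 − 610 = 20 bp
  661 − 630 = 31 bp
  wrap: 682 − 661 + 74 = 95 bp
Sorted largest to smallest: 425, 95, 74, 37, 31, 20 bp.

425, 95, 74, 37, 31, 20 bp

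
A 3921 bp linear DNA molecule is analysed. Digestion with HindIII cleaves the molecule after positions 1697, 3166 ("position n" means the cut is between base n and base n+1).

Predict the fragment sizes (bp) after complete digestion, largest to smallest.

Linear molecule, 2 cuts → 3 fragments:
  1697 − 0 = 1697 bp
  3166 − 1697 = 1469 bp
  3921 − 3166 = 755 bp
Sorted largest to smallest: 1697, 1469, 755 bp.

1697, 1469, 755 bp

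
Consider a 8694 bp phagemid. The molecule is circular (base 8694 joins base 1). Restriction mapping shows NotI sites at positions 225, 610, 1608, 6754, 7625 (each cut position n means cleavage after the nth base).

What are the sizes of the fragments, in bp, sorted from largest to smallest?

Circular molecule, 5 cuts → 5 fragments:
  610 − 225 = 385 bp
  1608 − 610 = 998 bp
  6754 − 1608 = 5146 bp
  7625 − 6754 = 871 bp
  wrap: 8694 − 7625 + 225 = 1294 bp
Sorted largest to smallest: 5146, 1294, 998, 871, 385 bp.

5146, 1294, 998, 871, 385 bp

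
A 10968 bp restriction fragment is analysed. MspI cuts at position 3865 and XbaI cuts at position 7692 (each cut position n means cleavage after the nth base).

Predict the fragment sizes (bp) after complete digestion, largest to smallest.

3865, 3827, 3276 bp

Combined cut positions (sorted): 3865, 7692.
Linear molecule, 2 cuts → 3 fragments:
  3865 − 0 = 3865 bp
  7692 − 3865 = 3827 bp
  10968 − 7692 = 3276 bp
Sorted largest to smallest: 3865, 3827, 3276 bp.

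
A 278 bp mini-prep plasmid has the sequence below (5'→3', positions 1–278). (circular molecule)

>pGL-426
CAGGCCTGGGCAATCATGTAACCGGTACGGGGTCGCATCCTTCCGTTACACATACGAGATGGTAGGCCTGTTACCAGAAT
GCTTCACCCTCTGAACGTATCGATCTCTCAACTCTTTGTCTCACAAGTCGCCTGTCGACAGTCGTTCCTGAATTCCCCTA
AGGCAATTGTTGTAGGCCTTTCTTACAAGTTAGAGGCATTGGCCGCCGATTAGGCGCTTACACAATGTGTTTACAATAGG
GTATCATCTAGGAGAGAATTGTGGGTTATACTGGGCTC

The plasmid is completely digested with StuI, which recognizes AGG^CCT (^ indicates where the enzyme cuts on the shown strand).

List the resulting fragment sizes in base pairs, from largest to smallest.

StuI sites (AGGCCT) start at positions 2, 64, 174.
StuI cuts after base 3 of each site, so after positions 4, 66, 176.
Circular molecule, 3 cuts → 3 fragments:
  5–66 → 62 bp
  67–176 → 110 bp
  177–278 then 1–4 → 102 + 4 = 106 bp
Sorted largest to smallest: 110, 106, 62 bp.

110, 106, 62 bp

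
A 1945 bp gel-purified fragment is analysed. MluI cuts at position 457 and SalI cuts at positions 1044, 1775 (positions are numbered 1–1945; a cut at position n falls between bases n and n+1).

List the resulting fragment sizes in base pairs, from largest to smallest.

731, 587, 457, 170 bp

Combined cut positions (sorted): 457, 1044, 1775.
Linear molecule, 3 cuts → 4 fragments:
  457 − 0 = 457 bp
  1044 − 457 = 587 bp
  1775 − 1044 = 731 bp
  1945 − 1775 = 170 bp
Sorted largest to smallest: 731, 587, 457, 170 bp.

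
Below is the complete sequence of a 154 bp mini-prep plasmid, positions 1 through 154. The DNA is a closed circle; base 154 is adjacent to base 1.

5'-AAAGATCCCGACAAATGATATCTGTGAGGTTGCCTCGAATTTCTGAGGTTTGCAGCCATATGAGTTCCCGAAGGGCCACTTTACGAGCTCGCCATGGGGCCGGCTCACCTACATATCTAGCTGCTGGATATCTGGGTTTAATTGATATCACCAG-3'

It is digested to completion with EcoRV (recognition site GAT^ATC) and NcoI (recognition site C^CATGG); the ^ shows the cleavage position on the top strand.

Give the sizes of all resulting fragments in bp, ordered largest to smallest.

EcoRV sites (GATATC) start at positions 17, 127, 144.
EcoRV cuts after base 3 of each site, so after positions 19, 129, 146.
The NcoI site (CCATGG) starts at position 92.
NcoI cuts after the first base of each site, so after position 92.
Combined cut positions: 19, 92, 129, 146.
Circular molecule, 4 cuts → 4 fragments:
  20–92 → 73 bp
  93–129 → 37 bp
  130–146 → 17 bp
  147–154 then 1–19 → 8 + 19 = 27 bp
Sorted largest to smallest: 73, 37, 27, 17 bp.

73, 37, 27, 17 bp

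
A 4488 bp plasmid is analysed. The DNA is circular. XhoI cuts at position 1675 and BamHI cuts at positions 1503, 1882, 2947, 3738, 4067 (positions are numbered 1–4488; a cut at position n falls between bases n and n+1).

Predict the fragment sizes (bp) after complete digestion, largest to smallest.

1924, 1065, 791, 329, 207, 172 bp

Combined cut positions (sorted): 1503, 1675, 1882, 2947, 3738, 4067.
Circular molecule, 6 cuts → 6 fragments:
  1675 − 1503 = 172 bp
  1882 − 1675 = 207 bp
  2947 − 1882 = 1065 bp
  3738 − 2947 = 791 bp
  4067 − 3738 = 329 bp
  wrap: 4488 − 4067 + 1503 = 1924 bp
Sorted largest to smallest: 1924, 1065, 791, 329, 207, 172 bp.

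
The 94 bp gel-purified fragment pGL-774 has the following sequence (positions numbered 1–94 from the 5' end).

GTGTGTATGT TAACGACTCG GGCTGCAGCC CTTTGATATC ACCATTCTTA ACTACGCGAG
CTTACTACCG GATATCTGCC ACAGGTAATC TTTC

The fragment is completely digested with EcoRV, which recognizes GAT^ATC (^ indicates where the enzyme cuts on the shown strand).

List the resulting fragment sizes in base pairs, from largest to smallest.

37, 36, 21 bp

EcoRV sites (GATATC) start at positions 35, 71.
EcoRV cuts after base 3 of each site, so after positions 37, 73.
Linear molecule, 2 cuts → 3 fragments:
  1–37 → 37 bp
  38–73 → 36 bp
  74–94 → 21 bp
Sorted largest to smallest: 37, 36, 21 bp.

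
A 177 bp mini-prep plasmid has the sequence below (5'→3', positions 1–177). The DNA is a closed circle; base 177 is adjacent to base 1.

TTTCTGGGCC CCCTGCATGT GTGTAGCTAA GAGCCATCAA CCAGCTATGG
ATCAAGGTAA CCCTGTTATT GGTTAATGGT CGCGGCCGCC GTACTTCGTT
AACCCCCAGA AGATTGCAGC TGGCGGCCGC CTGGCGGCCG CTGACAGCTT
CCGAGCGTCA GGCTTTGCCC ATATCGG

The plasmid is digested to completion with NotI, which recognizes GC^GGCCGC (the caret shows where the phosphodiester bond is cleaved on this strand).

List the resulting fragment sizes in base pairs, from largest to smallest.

125, 41, 11 bp

NotI sites (GCGGCCGC) start at positions 82, 123, 134.
NotI cuts after base 2 of each site, so after positions 83, 124, 135.
Circular molecule, 3 cuts → 3 fragments:
  84–124 → 41 bp
  125–135 → 11 bp
  136–177 then 1–83 → 42 + 83 = 125 bp
Sorted largest to smallest: 125, 41, 11 bp.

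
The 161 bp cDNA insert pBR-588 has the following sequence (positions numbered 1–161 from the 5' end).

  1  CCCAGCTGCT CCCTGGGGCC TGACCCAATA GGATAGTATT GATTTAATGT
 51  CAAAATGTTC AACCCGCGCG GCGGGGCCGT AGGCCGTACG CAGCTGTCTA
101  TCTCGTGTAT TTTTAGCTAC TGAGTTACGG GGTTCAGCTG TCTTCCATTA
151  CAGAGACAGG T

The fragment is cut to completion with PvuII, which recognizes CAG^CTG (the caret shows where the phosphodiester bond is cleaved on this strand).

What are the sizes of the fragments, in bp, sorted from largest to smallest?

88, 44, 24, 5 bp

PvuII sites (CAGCTG) start at positions 3, 91, 135.
PvuII cuts after base 3 of each site, so after positions 5, 93, 137.
Linear molecule, 3 cuts → 4 fragments:
  1–5 → 5 bp
  6–93 → 88 bp
  94–137 → 44 bp
  138–161 → 24 bp
Sorted largest to smallest: 88, 44, 24, 5 bp.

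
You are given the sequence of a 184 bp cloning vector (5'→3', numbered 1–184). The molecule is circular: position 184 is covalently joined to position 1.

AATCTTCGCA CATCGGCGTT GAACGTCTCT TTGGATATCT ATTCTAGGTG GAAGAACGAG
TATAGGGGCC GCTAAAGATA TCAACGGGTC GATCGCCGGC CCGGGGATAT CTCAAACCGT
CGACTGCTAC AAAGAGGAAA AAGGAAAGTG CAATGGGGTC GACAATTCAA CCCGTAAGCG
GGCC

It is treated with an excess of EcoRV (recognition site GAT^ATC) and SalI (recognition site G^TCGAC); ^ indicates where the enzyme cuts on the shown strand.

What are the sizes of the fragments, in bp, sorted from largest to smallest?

EcoRV sites (GATATC) start at positions 34, 77, 106.
EcoRV cuts after base 3 of each site, so after positions 36, 79, 108.
SalI sites (GTCGAC) start at positions 119, 158.
SalI cuts after the first base of each site, so after positions 119, 158.
Combined cut positions: 36, 79, 108, 119, 158.
Circular molecule, 5 cuts → 5 fragments:
  37–79 → 43 bp
  80–108 → 29 bp
  109–119 → 11 bp
  120–158 → 39 bp
  159–184 then 1–36 → 26 + 36 = 62 bp
Sorted largest to smallest: 62, 43, 39, 29, 11 bp.

62, 43, 39, 29, 11 bp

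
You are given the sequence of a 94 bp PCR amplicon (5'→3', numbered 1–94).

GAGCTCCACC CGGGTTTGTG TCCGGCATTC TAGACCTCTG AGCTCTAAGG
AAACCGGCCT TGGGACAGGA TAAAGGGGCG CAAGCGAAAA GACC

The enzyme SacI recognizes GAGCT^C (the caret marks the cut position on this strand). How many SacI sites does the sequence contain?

2

GAGCTC occurs starting at positions 1, 40.
SacI cuts at 2 sites.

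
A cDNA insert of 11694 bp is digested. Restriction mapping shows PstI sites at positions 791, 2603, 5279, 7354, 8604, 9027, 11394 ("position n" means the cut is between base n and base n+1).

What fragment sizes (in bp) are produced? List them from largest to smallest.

Linear molecule, 7 cuts → 8 fragments:
  791 − 0 = 791 bp
  2603 − 791 = 1812 bp
  5279 − 2603 = 2676 bp
  7354 − 5279 = 2075 bp
  8604 − 7354 = 1250 bp
  9027 − 8604 = 423 bp
  11394 − 9027 = 2367 bp
  11694 − 11394 = 300 bp
Sorted largest to smallest: 2676, 2367, 2075, 1812, 1250, 791, 423, 300 bp.

2676, 2367, 2075, 1812, 1250, 791, 423, 300 bp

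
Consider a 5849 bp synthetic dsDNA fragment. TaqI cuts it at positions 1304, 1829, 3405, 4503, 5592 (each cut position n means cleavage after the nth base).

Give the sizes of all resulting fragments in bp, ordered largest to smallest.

1576, 1304, 1098, 1089, 525, 257 bp

Linear molecule, 5 cuts → 6 fragments:
  1304 − 0 = 1304 bp
  1829 − 1304 = 525 bp
  3405 − 1829 = 1576 bp
  4503 − 3405 = 1098 bp
  5592 − 4503 = 1089 bp
  5849 − 5592 = 257 bp
Sorted largest to smallest: 1576, 1304, 1098, 1089, 525, 257 bp.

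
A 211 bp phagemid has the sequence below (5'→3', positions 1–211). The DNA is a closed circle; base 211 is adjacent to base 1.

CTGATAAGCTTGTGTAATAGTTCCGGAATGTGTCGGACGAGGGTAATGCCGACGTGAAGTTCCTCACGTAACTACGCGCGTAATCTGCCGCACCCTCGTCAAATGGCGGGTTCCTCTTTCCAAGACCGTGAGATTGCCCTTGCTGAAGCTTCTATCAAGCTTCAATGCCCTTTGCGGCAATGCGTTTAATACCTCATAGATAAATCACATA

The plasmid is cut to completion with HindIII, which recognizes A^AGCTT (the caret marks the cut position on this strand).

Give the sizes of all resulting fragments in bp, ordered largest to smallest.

140, 60, 11 bp

HindIII sites (AAGCTT) start at positions 6, 146, 157.
HindIII cuts after the first base of each site, so after positions 6, 146, 157.
Circular molecule, 3 cuts → 3 fragments:
  7–146 → 140 bp
  147–157 → 11 bp
  158–211 then 1–6 → 54 + 6 = 60 bp
Sorted largest to smallest: 140, 60, 11 bp.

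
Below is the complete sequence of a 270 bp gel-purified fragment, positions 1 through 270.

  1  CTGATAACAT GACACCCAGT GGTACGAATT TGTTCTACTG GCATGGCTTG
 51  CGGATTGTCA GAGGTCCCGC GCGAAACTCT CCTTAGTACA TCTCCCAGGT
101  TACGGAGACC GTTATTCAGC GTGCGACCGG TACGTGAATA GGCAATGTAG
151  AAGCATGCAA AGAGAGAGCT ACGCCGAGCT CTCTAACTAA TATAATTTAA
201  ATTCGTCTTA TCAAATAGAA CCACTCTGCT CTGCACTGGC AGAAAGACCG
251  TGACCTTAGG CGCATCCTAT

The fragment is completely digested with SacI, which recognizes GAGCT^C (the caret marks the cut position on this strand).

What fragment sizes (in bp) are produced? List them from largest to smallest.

The SacI site (GAGCTC) starts at position 176.
SacI cuts after base 5 of each site (before the last base), so after position 180.
Linear molecule, 1 cut → 2 fragments:
  1–180 → 180 bp
  181–270 → 90 bp
Sorted largest to smallest: 180, 90 bp.

180, 90 bp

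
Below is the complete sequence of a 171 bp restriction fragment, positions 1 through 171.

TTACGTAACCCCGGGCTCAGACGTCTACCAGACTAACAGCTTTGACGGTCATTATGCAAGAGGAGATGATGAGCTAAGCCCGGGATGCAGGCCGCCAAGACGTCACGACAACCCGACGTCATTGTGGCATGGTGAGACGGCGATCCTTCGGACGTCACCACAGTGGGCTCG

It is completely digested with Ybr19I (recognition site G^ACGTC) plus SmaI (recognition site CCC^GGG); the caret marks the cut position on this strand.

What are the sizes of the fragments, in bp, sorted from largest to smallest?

61, 36, 20, 18, 16, 12, 8 bp

Ybr19I sites (GACGTC) start at positions 20, 99, 115, 151.
Ybr19I cuts after the first base of each site, so after positions 20, 99, 115, 151.
SmaI sites (CCCGGG) start at positions 10, 79.
SmaI cuts after base 3 of each site, so after positions 12, 81.
Combined cut positions: 12, 20, 81, 99, 115, 151.
Linear molecule, 6 cuts → 7 fragments:
  1–12 → 12 bp
  13–20 → 8 bp
  21–81 → 61 bp
  82–99 → 18 bp
  100–115 → 16 bp
  116–151 → 36 bp
  152–171 → 20 bp
Sorted largest to smallest: 61, 36, 20, 18, 16, 12, 8 bp.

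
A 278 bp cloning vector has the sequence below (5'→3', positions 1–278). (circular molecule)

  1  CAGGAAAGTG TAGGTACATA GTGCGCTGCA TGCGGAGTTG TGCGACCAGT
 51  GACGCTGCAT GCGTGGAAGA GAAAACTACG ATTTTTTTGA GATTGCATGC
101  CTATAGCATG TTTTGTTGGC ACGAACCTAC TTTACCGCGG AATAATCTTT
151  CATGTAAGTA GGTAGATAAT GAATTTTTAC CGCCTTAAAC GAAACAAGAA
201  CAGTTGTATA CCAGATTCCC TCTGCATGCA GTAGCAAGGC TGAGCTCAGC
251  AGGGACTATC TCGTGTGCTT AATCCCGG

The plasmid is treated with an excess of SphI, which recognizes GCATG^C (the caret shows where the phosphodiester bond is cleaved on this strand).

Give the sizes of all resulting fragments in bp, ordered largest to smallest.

SphI sites (GCATGC) start at positions 28, 57, 95, 224.
SphI cuts after base 5 of each site (before the last base), so after positions 32, 61, 99, 228.
Circular molecule, 4 cuts → 4 fragments:
  33–61 → 29 bp
  62–99 → 38 bp
  100–228 → 129 bp
  229–278 then 1–32 → 50 + 32 = 82 bp
Sorted largest to smallest: 129, 82, 38, 29 bp.

129, 82, 38, 29 bp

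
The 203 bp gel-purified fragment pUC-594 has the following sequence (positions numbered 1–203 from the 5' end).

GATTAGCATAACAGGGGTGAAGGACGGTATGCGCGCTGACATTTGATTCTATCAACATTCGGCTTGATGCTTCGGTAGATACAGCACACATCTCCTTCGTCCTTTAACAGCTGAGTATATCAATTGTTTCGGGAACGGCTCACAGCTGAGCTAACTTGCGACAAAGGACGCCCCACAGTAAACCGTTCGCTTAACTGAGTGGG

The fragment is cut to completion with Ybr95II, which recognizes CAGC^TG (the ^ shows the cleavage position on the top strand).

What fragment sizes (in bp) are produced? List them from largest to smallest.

111, 57, 35 bp

Ybr95II sites (CAGCTG) start at positions 108, 143.
Ybr95II cuts after base 4 of each site, so after positions 111, 146.
Linear molecule, 2 cuts → 3 fragments:
  1–111 → 111 bp
  112–146 → 35 bp
  147–203 → 57 bp
Sorted largest to smallest: 111, 57, 35 bp.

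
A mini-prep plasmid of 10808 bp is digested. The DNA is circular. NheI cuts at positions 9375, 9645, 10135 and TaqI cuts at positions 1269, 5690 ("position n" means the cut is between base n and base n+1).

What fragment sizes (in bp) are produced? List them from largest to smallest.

4421, 3685, 1942, 490, 270 bp

Combined cut positions (sorted): 1269, 5690, 9375, 9645, 10135.
Circular molecule, 5 cuts → 5 fragments:
  5690 − 1269 = 4421 bp
  9375 − 5690 = 3685 bp
  9645 − 9375 = 270 bp
  10135 − 9645 = 490 bp
  wrap: 10808 − 10135 + 1269 = 1942 bp
Sorted largest to smallest: 4421, 3685, 1942, 490, 270 bp.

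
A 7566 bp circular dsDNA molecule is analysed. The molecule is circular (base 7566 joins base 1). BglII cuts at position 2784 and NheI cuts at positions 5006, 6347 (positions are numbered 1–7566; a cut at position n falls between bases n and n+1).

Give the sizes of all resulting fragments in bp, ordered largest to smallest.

Combined cut positions (sorted): 2784, 5006, 6347.
Circular molecule, 3 cuts → 3 fragments:
  5006 − 2784 = 2222 bp
  6347 − 5006 = 1341 bp
  wrap: 7566 − 6347 + 2784 = 4003 bp
Sorted largest to smallest: 4003, 2222, 1341 bp.

4003, 2222, 1341 bp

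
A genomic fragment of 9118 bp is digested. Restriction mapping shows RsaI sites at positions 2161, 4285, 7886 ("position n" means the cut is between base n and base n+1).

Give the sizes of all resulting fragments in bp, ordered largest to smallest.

3601, 2161, 2124, 1232 bp

Linear molecule, 3 cuts → 4 fragments:
  2161 − 0 = 2161 bp
  4285 − 2161 = 2124 bp
  7886 − 4285 = 3601 bp
  9118 − 7886 = 1232 bp
Sorted largest to smallest: 3601, 2161, 2124, 1232 bp.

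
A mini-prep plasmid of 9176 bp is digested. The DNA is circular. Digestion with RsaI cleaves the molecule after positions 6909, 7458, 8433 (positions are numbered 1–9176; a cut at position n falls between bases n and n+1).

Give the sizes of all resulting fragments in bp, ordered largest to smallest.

Circular molecule, 3 cuts → 3 fragments:
  7458 − 6909 = 549 bp
  8433 − 7458 = 975 bp
  wrap: 9176 − 8433 + 6909 = 7652 bp
Sorted largest to smallest: 7652, 975, 549 bp.

7652, 975, 549 bp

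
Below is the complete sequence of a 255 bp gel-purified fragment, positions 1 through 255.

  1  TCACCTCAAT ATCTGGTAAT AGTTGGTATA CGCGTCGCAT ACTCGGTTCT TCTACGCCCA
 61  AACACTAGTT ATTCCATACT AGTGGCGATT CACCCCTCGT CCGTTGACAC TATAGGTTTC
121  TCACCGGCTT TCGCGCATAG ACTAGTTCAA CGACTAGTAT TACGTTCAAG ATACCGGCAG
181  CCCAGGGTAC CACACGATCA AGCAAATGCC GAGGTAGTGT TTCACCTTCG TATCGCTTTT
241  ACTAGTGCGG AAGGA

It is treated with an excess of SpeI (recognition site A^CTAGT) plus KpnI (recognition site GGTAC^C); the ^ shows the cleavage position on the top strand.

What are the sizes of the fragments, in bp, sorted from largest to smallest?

64, 63, 51, 37, 14, 14, 12 bp

SpeI sites (ACTAGT) start at positions 64, 78, 141, 153, 241.
SpeI cuts after the first base of each site, so after positions 64, 78, 141, 153, 241.
The KpnI site (GGTACC) starts at position 186.
KpnI cuts after base 5 of each site (before the last base), so after position 190.
Combined cut positions: 64, 78, 141, 153, 190, 241.
Linear molecule, 6 cuts → 7 fragments:
  1–64 → 64 bp
  65–78 → 14 bp
  79–141 → 63 bp
  142–153 → 12 bp
  154–190 → 37 bp
  191–241 → 51 bp
  242–255 → 14 bp
Sorted largest to smallest: 64, 63, 51, 37, 14, 14, 12 bp.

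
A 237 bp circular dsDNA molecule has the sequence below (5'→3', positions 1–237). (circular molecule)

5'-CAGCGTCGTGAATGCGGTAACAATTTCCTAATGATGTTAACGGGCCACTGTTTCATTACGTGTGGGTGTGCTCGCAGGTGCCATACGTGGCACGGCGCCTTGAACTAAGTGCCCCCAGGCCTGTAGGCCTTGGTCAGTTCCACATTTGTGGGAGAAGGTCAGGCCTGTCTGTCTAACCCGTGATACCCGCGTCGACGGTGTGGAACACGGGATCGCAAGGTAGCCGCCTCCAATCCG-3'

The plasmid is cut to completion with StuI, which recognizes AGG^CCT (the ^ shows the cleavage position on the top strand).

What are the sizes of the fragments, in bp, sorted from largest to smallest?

193, 36, 8 bp

StuI sites (AGGCCT) start at positions 117, 125, 161.
StuI cuts after base 3 of each site, so after positions 119, 127, 163.
Circular molecule, 3 cuts → 3 fragments:
  120–127 → 8 bp
  128–163 → 36 bp
  164–237 then 1–119 → 74 + 119 = 193 bp
Sorted largest to smallest: 193, 36, 8 bp.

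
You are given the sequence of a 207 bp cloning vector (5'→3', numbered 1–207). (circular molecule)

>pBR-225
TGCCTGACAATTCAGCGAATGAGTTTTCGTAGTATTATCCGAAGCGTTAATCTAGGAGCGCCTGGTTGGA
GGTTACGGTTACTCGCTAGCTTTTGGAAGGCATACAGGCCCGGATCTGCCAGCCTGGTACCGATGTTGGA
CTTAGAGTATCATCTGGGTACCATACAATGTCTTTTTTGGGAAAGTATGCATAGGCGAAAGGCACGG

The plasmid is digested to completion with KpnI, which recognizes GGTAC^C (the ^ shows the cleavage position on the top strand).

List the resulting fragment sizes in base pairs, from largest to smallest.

KpnI sites (GGTACC) start at positions 126, 157.
KpnI cuts after base 5 of each site (before the last base), so after positions 130, 161.
Circular molecule, 2 cuts → 2 fragments:
  131–161 → 31 bp
  162–207 then 1–130 → 46 + 130 = 176 bp
Sorted largest to smallest: 176, 31 bp.

176, 31 bp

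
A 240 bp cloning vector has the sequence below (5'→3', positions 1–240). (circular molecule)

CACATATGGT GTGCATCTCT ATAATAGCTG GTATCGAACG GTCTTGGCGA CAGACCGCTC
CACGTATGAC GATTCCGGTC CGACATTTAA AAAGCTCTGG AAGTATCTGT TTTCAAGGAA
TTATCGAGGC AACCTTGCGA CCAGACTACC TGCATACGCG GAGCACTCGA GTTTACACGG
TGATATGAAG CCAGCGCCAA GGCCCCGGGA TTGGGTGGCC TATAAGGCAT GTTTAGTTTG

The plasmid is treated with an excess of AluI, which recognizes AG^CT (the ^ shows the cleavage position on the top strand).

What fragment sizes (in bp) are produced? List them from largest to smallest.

173, 67 bp

AluI sites (AGCT) start at positions 26, 93.
AluI cuts after base 2 of each site, so after positions 27, 94.
Circular molecule, 2 cuts → 2 fragments:
  28–94 → 67 bp
  95–240 then 1–27 → 146 + 27 = 173 bp
Sorted largest to smallest: 173, 67 bp.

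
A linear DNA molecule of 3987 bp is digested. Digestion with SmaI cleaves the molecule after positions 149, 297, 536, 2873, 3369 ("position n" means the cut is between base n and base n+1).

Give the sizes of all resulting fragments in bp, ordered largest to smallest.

Linear molecule, 5 cuts → 6 fragments:
  149 − 0 = 149 bp
  297 − 149 = 148 bp
  536 − 297 = 239 bp
  2873 − 536 = 2337 bp
  3369 − 2873 = 496 bp
  3987 − 3369 = 618 bp
Sorted largest to smallest: 2337, 618, 496, 239, 149, 148 bp.

2337, 618, 496, 239, 149, 148 bp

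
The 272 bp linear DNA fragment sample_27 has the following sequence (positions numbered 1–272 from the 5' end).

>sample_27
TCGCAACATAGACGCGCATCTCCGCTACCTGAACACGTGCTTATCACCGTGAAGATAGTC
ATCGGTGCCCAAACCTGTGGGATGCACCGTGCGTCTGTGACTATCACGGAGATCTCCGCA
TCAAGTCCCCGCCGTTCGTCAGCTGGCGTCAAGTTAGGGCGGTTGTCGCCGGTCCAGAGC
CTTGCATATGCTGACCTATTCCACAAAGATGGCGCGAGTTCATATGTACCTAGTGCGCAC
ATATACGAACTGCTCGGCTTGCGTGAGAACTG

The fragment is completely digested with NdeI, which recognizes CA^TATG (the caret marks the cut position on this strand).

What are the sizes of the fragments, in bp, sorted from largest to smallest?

NdeI sites (CATATG) start at positions 185, 221.
NdeI cuts after base 2 of each site, so after positions 186, 222.
Linear molecule, 2 cuts → 3 fragments:
  1–186 → 186 bp
  187–222 → 36 bp
  223–272 → 50 bp
Sorted largest to smallest: 186, 50, 36 bp.

186, 50, 36 bp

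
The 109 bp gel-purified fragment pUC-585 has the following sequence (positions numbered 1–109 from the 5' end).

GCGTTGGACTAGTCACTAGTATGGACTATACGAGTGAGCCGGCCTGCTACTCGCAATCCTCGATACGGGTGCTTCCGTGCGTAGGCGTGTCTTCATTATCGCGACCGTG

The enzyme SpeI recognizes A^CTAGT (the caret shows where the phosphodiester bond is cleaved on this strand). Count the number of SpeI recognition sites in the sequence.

ACTAGT occurs starting at positions 8, 15.
SpeI cuts at 2 sites.

2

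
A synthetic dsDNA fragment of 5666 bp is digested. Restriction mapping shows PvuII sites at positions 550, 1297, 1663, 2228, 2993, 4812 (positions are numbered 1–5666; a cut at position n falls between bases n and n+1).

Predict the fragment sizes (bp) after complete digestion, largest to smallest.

Linear molecule, 6 cuts → 7 fragments:
  550 − 0 = 550 bp
  1297 − 550 = 747 bp
  1663 − 1297 = 366 bp
  2228 − 1663 = 565 bp
  2993 − 2228 = 765 bp
  4812 − 2993 = 1819 bp
  5666 − 4812 = 854 bp
Sorted largest to smallest: 1819, 854, 765, 747, 565, 550, 366 bp.

1819, 854, 765, 747, 565, 550, 366 bp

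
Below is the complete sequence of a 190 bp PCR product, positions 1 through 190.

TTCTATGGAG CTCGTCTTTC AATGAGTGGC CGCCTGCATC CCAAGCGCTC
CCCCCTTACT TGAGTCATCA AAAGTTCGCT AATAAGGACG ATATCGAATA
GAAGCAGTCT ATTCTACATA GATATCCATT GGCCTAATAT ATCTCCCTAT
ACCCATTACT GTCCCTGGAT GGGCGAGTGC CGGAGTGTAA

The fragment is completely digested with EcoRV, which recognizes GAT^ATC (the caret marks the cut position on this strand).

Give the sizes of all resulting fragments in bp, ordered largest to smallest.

92, 67, 31 bp

EcoRV sites (GATATC) start at positions 90, 121.
EcoRV cuts after base 3 of each site, so after positions 92, 123.
Linear molecule, 2 cuts → 3 fragments:
  1–92 → 92 bp
  93–123 → 31 bp
  124–190 → 67 bp
Sorted largest to smallest: 92, 67, 31 bp.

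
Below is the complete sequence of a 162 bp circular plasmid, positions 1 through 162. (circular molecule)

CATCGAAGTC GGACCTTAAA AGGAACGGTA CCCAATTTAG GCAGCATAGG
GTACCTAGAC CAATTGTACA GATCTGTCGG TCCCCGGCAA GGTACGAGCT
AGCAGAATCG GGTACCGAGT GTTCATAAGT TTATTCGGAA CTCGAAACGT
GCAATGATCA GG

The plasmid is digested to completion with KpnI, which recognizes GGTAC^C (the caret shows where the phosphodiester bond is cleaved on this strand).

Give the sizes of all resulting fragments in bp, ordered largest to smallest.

78, 61, 23 bp

KpnI sites (GGTACC) start at positions 27, 50, 111.
KpnI cuts after base 5 of each site (before the last base), so after positions 31, 54, 115.
Circular molecule, 3 cuts → 3 fragments:
  32–54 → 23 bp
  55–115 → 61 bp
  116–162 then 1–31 → 47 + 31 = 78 bp
Sorted largest to smallest: 78, 61, 23 bp.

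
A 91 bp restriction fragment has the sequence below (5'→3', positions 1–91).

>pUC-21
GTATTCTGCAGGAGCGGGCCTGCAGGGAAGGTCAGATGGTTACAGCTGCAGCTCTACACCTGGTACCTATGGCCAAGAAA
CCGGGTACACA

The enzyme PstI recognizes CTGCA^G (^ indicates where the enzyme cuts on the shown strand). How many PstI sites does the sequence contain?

3

CTGCAG occurs starting at positions 6, 20, 46.
PstI cuts at 3 sites.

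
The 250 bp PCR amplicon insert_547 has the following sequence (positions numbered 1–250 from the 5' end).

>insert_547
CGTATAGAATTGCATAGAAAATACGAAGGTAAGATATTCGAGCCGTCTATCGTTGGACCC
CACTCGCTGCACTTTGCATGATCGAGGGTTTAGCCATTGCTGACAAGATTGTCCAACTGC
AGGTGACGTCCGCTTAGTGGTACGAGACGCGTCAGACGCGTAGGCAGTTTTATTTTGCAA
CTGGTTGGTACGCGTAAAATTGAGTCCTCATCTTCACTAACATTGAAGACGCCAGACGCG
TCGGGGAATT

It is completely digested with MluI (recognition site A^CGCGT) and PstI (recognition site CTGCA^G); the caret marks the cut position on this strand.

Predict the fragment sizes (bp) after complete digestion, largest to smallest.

MluI sites (ACGCGT) start at positions 147, 156, 190, 236.
MluI cuts after the first base of each site, so after positions 147, 156, 190, 236.
The PstI site (CTGCAG) starts at position 117.
PstI cuts after base 5 of each site (before the last base), so after position 121.
Combined cut positions: 121, 147, 156, 190, 236.
Linear molecule, 5 cuts → 6 fragments:
  1–121 → 121 bp
  122–147 → 26 bp
  148–156 → 9 bp
  157–190 → 34 bp
  191–236 → 46 bp
  237–250 → 14 bp
Sorted largest to smallest: 121, 46, 34, 26, 14, 9 bp.

121, 46, 34, 26, 14, 9 bp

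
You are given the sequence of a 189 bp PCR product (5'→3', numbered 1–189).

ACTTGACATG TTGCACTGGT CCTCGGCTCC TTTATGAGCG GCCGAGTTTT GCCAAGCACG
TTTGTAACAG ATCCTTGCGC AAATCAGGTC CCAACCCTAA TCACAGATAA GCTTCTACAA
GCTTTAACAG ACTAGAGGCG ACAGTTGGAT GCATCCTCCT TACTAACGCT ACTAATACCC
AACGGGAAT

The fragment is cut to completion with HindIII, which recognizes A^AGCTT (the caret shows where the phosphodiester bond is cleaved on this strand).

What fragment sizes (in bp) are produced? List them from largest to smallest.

HindIII sites (AAGCTT) start at positions 109, 119.
HindIII cuts after the first base of each site, so after positions 109, 119.
Linear molecule, 2 cuts → 3 fragments:
  1–109 → 109 bp
  110–119 → 10 bp
  120–189 → 70 bp
Sorted largest to smallest: 109, 70, 10 bp.

109, 70, 10 bp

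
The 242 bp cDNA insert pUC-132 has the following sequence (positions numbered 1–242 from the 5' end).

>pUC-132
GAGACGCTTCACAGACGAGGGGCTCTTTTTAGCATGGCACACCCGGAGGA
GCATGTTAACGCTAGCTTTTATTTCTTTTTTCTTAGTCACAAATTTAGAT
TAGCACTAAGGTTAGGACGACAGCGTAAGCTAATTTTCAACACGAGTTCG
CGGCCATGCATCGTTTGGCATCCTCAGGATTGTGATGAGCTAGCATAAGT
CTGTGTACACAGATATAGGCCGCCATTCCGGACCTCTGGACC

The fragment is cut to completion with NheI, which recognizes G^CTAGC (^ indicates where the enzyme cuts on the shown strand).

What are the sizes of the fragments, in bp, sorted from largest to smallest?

128, 61, 53 bp

NheI sites (GCTAGC) start at positions 61, 189.
NheI cuts after the first base of each site, so after positions 61, 189.
Linear molecule, 2 cuts → 3 fragments:
  1–61 → 61 bp
  62–189 → 128 bp
  190–242 → 53 bp
Sorted largest to smallest: 128, 61, 53 bp.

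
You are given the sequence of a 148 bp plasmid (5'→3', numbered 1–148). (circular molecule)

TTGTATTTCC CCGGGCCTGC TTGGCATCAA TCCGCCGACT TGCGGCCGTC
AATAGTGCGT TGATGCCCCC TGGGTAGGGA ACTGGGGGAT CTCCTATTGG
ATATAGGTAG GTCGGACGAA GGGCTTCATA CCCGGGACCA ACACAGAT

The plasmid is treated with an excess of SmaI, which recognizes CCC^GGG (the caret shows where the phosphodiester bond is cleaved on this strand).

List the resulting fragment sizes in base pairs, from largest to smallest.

SmaI sites (CCCGGG) start at positions 10, 131.
SmaI cuts after base 3 of each site, so after positions 12, 133.
Circular molecule, 2 cuts → 2 fragments:
  13–133 → 121 bp
  134–148 then 1–12 → 15 + 12 = 27 bp
Sorted largest to smallest: 121, 27 bp.

121, 27 bp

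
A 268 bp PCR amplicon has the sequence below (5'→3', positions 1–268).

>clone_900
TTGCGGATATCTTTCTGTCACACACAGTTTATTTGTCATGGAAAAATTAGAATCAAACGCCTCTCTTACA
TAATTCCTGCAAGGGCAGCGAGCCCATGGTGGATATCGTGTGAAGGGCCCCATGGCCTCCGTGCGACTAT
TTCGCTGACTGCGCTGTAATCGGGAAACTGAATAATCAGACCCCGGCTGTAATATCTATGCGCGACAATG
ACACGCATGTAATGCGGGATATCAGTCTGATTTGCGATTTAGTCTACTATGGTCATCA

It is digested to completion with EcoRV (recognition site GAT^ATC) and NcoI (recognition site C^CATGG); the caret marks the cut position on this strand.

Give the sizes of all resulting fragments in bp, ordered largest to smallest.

110, 86, 38, 16, 10, 8 bp

EcoRV sites (GATATC) start at positions 6, 102, 228.
EcoRV cuts after base 3 of each site, so after positions 8, 104, 230.
NcoI sites (CCATGG) start at positions 94, 120.
NcoI cuts after the first base of each site, so after positions 94, 120.
Combined cut positions: 8, 94, 104, 120, 230.
Linear molecule, 5 cuts → 6 fragments:
  1–8 → 8 bp
  9–94 → 86 bp
  95–104 → 10 bp
  105–120 → 16 bp
  121–230 → 110 bp
  231–268 → 38 bp
Sorted largest to smallest: 110, 86, 38, 16, 10, 8 bp.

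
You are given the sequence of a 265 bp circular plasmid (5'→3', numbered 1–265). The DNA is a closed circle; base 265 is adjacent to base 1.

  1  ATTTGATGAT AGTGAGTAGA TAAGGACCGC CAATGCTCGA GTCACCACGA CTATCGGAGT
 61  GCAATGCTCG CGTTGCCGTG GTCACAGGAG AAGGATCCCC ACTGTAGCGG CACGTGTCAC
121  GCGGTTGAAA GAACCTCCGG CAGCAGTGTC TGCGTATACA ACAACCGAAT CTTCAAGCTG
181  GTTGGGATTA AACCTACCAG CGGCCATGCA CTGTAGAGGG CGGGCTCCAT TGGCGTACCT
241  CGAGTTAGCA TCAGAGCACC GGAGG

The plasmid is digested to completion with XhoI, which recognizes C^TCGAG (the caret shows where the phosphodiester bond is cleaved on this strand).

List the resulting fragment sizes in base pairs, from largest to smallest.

XhoI sites (CTCGAG) start at positions 36, 239.
XhoI cuts after the first base of each site, so after positions 36, 239.
Circular molecule, 2 cuts → 2 fragments:
  37–239 → 203 bp
  240–265 then 1–36 → 26 + 36 = 62 bp
Sorted largest to smallest: 203, 62 bp.

203, 62 bp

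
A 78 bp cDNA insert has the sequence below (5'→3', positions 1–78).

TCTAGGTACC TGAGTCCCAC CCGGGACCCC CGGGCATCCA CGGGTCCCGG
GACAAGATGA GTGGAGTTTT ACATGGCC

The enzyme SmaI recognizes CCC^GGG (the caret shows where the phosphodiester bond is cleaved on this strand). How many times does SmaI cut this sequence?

CCCGGG occurs starting at positions 20, 29, 46.
SmaI cuts at 3 sites.

3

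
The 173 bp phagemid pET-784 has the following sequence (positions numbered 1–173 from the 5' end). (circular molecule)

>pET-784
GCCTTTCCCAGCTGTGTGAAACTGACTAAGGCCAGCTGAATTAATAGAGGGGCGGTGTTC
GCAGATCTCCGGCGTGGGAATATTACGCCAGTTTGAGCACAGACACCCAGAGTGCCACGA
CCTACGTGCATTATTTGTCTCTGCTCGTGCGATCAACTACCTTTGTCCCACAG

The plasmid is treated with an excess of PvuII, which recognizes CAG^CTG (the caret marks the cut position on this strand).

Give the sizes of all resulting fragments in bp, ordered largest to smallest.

PvuII sites (CAGCTG) start at positions 9, 33.
PvuII cuts after base 3 of each site, so after positions 11, 35.
Circular molecule, 2 cuts → 2 fragments:
  12–35 → 24 bp
  36–173 then 1–11 → 138 + 11 = 149 bp
Sorted largest to smallest: 149, 24 bp.

149, 24 bp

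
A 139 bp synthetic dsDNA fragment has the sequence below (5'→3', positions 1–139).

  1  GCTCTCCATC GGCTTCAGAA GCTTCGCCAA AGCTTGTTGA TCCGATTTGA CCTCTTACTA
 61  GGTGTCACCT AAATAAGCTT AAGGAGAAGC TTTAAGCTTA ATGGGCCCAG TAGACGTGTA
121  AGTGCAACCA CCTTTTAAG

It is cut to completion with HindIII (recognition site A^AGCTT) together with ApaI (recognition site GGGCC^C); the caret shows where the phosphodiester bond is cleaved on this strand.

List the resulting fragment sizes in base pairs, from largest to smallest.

45, 32, 19, 13, 12, 11, 7 bp

HindIII sites (AAGCTT) start at positions 19, 30, 75, 87, 94.
HindIII cuts after the first base of each site, so after positions 19, 30, 75, 87, 94.
The ApaI site (GGGCCC) starts at position 103.
ApaI cuts after base 5 of each site (before the last base), so after position 107.
Combined cut positions: 19, 30, 75, 87, 94, 107.
Linear molecule, 6 cuts → 7 fragments:
  1–19 → 19 bp
  20–30 → 11 bp
  31–75 → 45 bp
  76–87 → 12 bp
  88–94 → 7 bp
  95–107 → 13 bp
  108–139 → 32 bp
Sorted largest to smallest: 45, 32, 19, 13, 12, 11, 7 bp.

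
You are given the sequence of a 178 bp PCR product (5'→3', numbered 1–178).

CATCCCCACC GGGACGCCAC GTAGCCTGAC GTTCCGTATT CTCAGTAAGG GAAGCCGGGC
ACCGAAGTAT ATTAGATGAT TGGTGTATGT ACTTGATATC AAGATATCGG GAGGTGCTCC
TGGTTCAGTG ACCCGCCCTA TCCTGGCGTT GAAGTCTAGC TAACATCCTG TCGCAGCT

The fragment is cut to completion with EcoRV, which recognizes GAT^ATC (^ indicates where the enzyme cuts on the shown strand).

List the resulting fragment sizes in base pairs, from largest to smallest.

EcoRV sites (GATATC) start at positions 95, 103.
EcoRV cuts after base 3 of each site, so after positions 97, 105.
Linear molecule, 2 cuts → 3 fragments:
  1–97 → 97 bp
  98–105 → 8 bp
  106–178 → 73 bp
Sorted largest to smallest: 97, 73, 8 bp.

97, 73, 8 bp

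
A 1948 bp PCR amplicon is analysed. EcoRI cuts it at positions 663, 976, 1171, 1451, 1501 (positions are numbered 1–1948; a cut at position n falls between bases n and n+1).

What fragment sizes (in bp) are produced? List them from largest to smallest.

Linear molecule, 5 cuts → 6 fragments:
  663 − 0 = 663 bp
  976 − 663 = 313 bp
  1171 − 976 = 195 bp
  1451 − 1171 = 280 bp
  1501 − 1451 = 50 bp
  1948 − 1501 = 447 bp
Sorted largest to smallest: 663, 447, 313, 280, 195, 50 bp.

663, 447, 313, 280, 195, 50 bp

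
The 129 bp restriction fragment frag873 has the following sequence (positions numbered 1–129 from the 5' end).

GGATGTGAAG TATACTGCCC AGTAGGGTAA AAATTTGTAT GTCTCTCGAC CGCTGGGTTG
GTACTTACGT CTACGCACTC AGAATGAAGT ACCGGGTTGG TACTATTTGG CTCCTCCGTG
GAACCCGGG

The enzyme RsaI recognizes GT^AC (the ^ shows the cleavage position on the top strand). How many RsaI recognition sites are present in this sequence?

GTAC occurs starting at positions 61, 89, 100.
RsaI cuts at 3 sites.

3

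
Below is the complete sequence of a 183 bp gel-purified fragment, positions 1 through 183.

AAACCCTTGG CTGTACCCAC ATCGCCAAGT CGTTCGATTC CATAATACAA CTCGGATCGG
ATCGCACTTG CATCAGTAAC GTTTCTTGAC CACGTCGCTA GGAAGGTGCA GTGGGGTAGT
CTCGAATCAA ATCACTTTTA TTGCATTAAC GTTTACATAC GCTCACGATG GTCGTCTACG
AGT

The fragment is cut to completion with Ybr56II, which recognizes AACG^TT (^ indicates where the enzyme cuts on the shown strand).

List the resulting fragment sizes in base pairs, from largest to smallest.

Ybr56II sites (AACGTT) start at positions 78, 148.
Ybr56II cuts after base 4 of each site, so after positions 81, 151.
Linear molecule, 2 cuts → 3 fragments:
  1–81 → 81 bp
  82–151 → 70 bp
  152–183 → 32 bp
Sorted largest to smallest: 81, 70, 32 bp.

81, 70, 32 bp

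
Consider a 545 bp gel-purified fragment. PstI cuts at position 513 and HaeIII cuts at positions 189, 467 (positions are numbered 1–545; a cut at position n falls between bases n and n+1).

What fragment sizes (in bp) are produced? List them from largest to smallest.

278, 189, 46, 32 bp

Combined cut positions (sorted): 189, 467, 513.
Linear molecule, 3 cuts → 4 fragments:
  189 − 0 = 189 bp
  467 − 189 = 278 bp
  513 − 467 = 46 bp
  545 − 513 = 32 bp
Sorted largest to smallest: 278, 189, 46, 32 bp.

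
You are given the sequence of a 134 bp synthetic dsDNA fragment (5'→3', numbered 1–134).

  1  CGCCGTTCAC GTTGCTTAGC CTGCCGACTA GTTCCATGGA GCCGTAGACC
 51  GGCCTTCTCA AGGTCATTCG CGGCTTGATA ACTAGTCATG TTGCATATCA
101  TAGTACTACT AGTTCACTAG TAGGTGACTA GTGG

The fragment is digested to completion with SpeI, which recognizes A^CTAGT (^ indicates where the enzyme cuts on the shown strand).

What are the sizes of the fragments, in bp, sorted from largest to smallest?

54, 27, 27, 11, 8, 7 bp

SpeI sites (ACTAGT) start at positions 27, 81, 108, 116, 127.
SpeI cuts after the first base of each site, so after positions 27, 81, 108, 116, 127.
Linear molecule, 5 cuts → 6 fragments:
  1–27 → 27 bp
  28–81 → 54 bp
  82–108 → 27 bp
  109–116 → 8 bp
  117–127 → 11 bp
  128–134 → 7 bp
Sorted largest to smallest: 54, 27, 27, 11, 8, 7 bp.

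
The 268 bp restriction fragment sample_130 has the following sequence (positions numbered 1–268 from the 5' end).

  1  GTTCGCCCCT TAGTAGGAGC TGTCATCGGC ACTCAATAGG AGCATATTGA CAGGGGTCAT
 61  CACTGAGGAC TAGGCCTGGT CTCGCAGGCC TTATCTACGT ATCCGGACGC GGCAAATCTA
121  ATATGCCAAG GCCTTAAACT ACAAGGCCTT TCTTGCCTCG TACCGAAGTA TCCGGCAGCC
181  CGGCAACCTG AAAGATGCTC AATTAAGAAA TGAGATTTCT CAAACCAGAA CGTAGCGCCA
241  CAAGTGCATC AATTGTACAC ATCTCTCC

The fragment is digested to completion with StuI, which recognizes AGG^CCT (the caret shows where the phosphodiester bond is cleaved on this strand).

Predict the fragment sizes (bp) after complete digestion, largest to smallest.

StuI sites (AGGCCT) start at positions 72, 86, 129, 144.
StuI cuts after base 3 of each site, so after positions 74, 88, 131, 146.
Linear molecule, 4 cuts → 5 fragments:
  1–74 → 74 bp
  75–88 → 14 bp
  89–131 → 43 bp
  132–146 → 15 bp
  147–268 → 122 bp
Sorted largest to smallest: 122, 74, 43, 15, 14 bp.

122, 74, 43, 15, 14 bp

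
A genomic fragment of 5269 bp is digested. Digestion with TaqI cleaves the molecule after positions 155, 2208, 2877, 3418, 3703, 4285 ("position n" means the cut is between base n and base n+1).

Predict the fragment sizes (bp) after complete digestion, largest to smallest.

Linear molecule, 6 cuts → 7 fragments:
  155 − 0 = 155 bp
  2208 − 155 = 2053 bp
  2877 − 2208 = 669 bp
  3418 − 2877 = 541 bp
  3703 − 3418 = 285 bp
  4285 − 3703 = 582 bp
  5269 − 4285 = 984 bp
Sorted largest to smallest: 2053, 984, 669, 582, 541, 285, 155 bp.

2053, 984, 669, 582, 541, 285, 155 bp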